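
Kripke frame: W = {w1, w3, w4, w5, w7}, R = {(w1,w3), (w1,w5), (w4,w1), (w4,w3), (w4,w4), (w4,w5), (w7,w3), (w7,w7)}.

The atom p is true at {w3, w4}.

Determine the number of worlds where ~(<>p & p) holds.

w1: <>p & p is F. ✓
w3: <>p & p is F. ✓
w4: <>p & p is T. ✗
w5: <>p & p is F. ✓
w7: <>p & p is F. ✓
Satisfying worlds: {w1, w3, w5, w7}.

4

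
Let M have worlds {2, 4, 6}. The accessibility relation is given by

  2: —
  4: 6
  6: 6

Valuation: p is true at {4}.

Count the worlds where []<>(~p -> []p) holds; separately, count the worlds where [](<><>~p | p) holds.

For []<>(~p -> []p):
2: no successors, so []<>(~p -> []p) holds vacuously. ✓
4: successors {6}; <>(~p -> []p) there: 6:F. ✗
6: successors {6}; <>(~p -> []p) there: 6:F. ✗
— 1 world.
For [](<><>~p | p):
2: no successors, so [](<><>~p | p) holds vacuously. ✓
4: successors {6}; <><>~p | p there: 6:T. ✓
6: successors {6}; <><>~p | p there: 6:T. ✓
— 3 worlds.

1 and 3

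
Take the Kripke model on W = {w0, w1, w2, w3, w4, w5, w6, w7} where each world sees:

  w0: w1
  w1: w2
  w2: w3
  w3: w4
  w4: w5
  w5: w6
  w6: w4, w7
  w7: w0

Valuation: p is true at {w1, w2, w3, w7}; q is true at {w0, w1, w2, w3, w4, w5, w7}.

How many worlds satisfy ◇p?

4

w0: successors {w1}; p there: w1:T. ✓
w1: successors {w2}; p there: w2:T. ✓
w2: successors {w3}; p there: w3:T. ✓
w3: successors {w4}; p there: w4:F. ✗
w4: successors {w5}; p there: w5:F. ✗
w5: successors {w6}; p there: w6:F. ✗
w6: successors {w4, w7}; p there: w4:F, w7:T. ✓
w7: successors {w0}; p there: w0:F. ✗
Satisfying worlds: {w0, w1, w2, w6}.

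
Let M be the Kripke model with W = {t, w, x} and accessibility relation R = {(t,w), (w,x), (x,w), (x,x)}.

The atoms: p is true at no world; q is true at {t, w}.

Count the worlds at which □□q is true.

0

t: successors {w}; □q there: w:F. ✗
w: successors {x}; □q there: x:F. ✗
x: successors {w, x}; □q there: w:F, x:F. ✗
Satisfying worlds: ∅.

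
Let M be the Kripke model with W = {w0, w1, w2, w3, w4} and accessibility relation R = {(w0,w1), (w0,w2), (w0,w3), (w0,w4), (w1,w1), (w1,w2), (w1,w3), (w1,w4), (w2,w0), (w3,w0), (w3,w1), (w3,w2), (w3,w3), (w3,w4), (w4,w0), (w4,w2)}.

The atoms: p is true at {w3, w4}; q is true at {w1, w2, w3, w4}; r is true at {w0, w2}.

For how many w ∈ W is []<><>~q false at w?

w0: successors {w1, w2, w3, w4}; <><>~q there: w1:T, w2:F, w3:T, w4:T. ✗
w1: successors {w1, w2, w3, w4}; <><>~q there: w1:T, w2:F, w3:T, w4:T. ✗
w2: successors {w0}; <><>~q there: w0:T. ✓
w3: successors {w0, w1, w2, w3, w4}; <><>~q there: w0:T, w1:T, w2:F, w3:T, w4:T. ✗
w4: successors {w0, w2}; <><>~q there: w0:T, w2:F. ✗
Satisfying worlds: {w2}.
So []<><>~q fails at the other 4 worlds.

4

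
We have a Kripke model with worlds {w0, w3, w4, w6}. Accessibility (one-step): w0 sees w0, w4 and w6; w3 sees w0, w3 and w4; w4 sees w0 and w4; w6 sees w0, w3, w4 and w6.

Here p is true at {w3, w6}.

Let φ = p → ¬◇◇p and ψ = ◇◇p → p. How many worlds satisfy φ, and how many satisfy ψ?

2 and 2

For p → ¬◇◇p:
w0: p is F, ¬◇◇p is F. ✓
w3: p is T, ¬◇◇p is F. ✗
w4: p is F, ¬◇◇p is F. ✓
w6: p is T, ¬◇◇p is F. ✗
— 2 worlds.
For ◇◇p → p:
w0: ◇◇p is T, p is F. ✗
w3: ◇◇p is T, p is T. ✓
w4: ◇◇p is T, p is F. ✗
w6: ◇◇p is T, p is T. ✓
— 2 worlds.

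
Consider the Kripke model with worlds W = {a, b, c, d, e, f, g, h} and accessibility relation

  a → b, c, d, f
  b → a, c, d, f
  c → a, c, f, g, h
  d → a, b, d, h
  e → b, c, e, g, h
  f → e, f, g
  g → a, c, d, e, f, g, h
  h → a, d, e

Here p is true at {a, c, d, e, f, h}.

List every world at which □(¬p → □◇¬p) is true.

{a, b, d, h}

a: successors {b, c, d, f}; ¬p → □◇¬p there: b:T, c:T, d:T, f:T. ✓
b: successors {a, c, d, f}; ¬p → □◇¬p there: a:T, c:T, d:T, f:T. ✓
c: successors {a, c, f, g, h}; ¬p → □◇¬p there: a:T, c:T, f:T, g:F, h:T. ✗
d: successors {a, b, d, h}; ¬p → □◇¬p there: a:T, b:T, d:T, h:T. ✓
e: successors {b, c, e, g, h}; ¬p → □◇¬p there: b:T, c:T, e:T, g:F, h:T. ✗
f: successors {e, f, g}; ¬p → □◇¬p there: e:T, f:T, g:F. ✗
g: successors {a, c, d, e, f, g, h}; ¬p → □◇¬p there: a:T, c:T, d:T, e:T, f:T, g:F, h:T. ✗
h: successors {a, d, e}; ¬p → □◇¬p there: a:T, d:T, e:T. ✓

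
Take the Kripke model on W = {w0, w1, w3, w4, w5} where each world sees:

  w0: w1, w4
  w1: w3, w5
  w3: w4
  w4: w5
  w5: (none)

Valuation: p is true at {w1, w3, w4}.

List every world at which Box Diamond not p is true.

w0: successors {w1, w4}; Diamond not p there: w1:T, w4:T. ✓
w1: successors {w3, w5}; Diamond not p there: w3:F, w5:F. ✗
w3: successors {w4}; Diamond not p there: w4:T. ✓
w4: successors {w5}; Diamond not p there: w5:F. ✗
w5: no successors, so Box Diamond not p holds vacuously. ✓

{w0, w3, w5}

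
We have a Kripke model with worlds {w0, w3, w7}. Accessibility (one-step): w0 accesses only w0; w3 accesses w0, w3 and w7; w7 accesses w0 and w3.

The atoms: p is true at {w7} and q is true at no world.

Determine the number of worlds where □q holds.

0

w0: successors {w0}; q there: w0:F. ✗
w3: successors {w0, w3, w7}; q there: w0:F, w3:F, w7:F. ✗
w7: successors {w0, w3}; q there: w0:F, w3:F. ✗
Satisfying worlds: ∅.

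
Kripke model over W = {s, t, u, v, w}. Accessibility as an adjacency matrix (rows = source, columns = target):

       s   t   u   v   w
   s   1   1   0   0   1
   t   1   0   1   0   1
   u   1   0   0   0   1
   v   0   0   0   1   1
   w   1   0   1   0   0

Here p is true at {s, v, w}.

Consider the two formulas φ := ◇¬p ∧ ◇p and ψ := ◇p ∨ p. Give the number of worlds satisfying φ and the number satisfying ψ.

For ◇¬p ∧ ◇p:
s: ◇¬p is T, ◇p is T. ✓
t: ◇¬p is T, ◇p is T. ✓
u: ◇¬p is F, ◇p is T. ✗
v: ◇¬p is F, ◇p is T. ✗
w: ◇¬p is T, ◇p is T. ✓
— 3 worlds.
For ◇p ∨ p:
s: ◇p is T, p is T. ✓
t: ◇p is T, p is F. ✓
u: ◇p is T, p is F. ✓
v: ◇p is T, p is T. ✓
w: ◇p is T, p is T. ✓
— 5 worlds.

3 and 5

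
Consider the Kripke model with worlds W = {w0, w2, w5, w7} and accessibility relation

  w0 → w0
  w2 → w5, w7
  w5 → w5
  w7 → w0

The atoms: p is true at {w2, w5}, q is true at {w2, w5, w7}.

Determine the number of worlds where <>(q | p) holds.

2

w0: successors {w0}; q | p there: w0:F. ✗
w2: successors {w5, w7}; q | p there: w5:T, w7:T. ✓
w5: successors {w5}; q | p there: w5:T. ✓
w7: successors {w0}; q | p there: w0:F. ✗
Satisfying worlds: {w2, w5}.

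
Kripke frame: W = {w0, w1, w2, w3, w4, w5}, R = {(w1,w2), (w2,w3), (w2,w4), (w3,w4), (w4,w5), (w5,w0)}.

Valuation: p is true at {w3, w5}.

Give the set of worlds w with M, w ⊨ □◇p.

{w0, w1, w3}

w0: no successors, so □◇p holds vacuously. ✓
w1: successors {w2}; ◇p there: w2:T. ✓
w2: successors {w3, w4}; ◇p there: w3:F, w4:T. ✗
w3: successors {w4}; ◇p there: w4:T. ✓
w4: successors {w5}; ◇p there: w5:F. ✗
w5: successors {w0}; ◇p there: w0:F. ✗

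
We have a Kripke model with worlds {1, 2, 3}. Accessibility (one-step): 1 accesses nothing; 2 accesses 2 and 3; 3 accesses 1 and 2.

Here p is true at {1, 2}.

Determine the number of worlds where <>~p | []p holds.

3

1: <>~p is F, []p is T. ✓
2: <>~p is T, []p is F. ✓
3: <>~p is F, []p is T. ✓
Satisfying worlds: {1, 2, 3}.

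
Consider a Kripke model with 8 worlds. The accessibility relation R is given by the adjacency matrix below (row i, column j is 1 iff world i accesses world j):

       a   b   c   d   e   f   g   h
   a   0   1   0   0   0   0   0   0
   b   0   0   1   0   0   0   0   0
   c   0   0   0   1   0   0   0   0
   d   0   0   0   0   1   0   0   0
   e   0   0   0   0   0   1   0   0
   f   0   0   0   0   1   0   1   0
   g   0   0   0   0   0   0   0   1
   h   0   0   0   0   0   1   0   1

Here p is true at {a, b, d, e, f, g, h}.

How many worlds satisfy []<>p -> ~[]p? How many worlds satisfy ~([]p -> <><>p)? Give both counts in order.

2 and 1

For []<>p -> ~[]p:
a: []<>p is F, ~[]p is F. ✓
b: []<>p is T, ~[]p is T. ✓
c: []<>p is T, ~[]p is F. ✗
d: []<>p is T, ~[]p is F. ✗
e: []<>p is T, ~[]p is F. ✗
f: []<>p is T, ~[]p is F. ✗
g: []<>p is T, ~[]p is F. ✗
h: []<>p is T, ~[]p is F. ✗
— 2 worlds.
For ~([]p -> <><>p):
a: []p -> <><>p is F. ✓
b: []p -> <><>p is T. ✗
c: []p -> <><>p is T. ✗
d: []p -> <><>p is T. ✗
e: []p -> <><>p is T. ✗
f: []p -> <><>p is T. ✗
g: []p -> <><>p is T. ✗
h: []p -> <><>p is T. ✗
— 1 world.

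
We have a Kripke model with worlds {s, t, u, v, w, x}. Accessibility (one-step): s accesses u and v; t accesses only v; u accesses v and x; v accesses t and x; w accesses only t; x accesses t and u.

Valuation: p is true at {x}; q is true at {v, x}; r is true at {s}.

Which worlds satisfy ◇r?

s: successors {u, v}; r there: u:F, v:F. ✗
t: successors {v}; r there: v:F. ✗
u: successors {v, x}; r there: v:F, x:F. ✗
v: successors {t, x}; r there: t:F, x:F. ✗
w: successors {t}; r there: t:F. ✗
x: successors {t, u}; r there: t:F, u:F. ✗

∅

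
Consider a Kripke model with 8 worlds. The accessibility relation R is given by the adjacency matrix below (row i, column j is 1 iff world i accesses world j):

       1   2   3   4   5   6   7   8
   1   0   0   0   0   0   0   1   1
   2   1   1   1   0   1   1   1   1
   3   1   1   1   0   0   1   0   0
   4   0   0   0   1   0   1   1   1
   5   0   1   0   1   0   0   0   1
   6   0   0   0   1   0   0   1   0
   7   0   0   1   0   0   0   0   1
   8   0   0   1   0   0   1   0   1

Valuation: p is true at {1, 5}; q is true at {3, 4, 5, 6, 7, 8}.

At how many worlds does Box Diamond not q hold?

0

1: successors {7, 8}; Diamond not q there: 7:F, 8:F. ✗
2: successors {1, 2, 3, 5, 6, 7, 8}; Diamond not q there: 1:F, 2:T, 3:T, 5:T, 6:F, 7:F, 8:F. ✗
3: successors {1, 2, 3, 6}; Diamond not q there: 1:F, 2:T, 3:T, 6:F. ✗
4: successors {4, 6, 7, 8}; Diamond not q there: 4:F, 6:F, 7:F, 8:F. ✗
5: successors {2, 4, 8}; Diamond not q there: 2:T, 4:F, 8:F. ✗
6: successors {4, 7}; Diamond not q there: 4:F, 7:F. ✗
7: successors {3, 8}; Diamond not q there: 3:T, 8:F. ✗
8: successors {3, 6, 8}; Diamond not q there: 3:T, 6:F, 8:F. ✗
Satisfying worlds: ∅.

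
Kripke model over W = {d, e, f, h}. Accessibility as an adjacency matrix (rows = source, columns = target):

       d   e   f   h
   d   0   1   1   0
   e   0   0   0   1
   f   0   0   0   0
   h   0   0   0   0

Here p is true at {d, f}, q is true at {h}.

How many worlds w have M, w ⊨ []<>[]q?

d: successors {e, f}; <>[]q there: e:T, f:F. ✗
e: successors {h}; <>[]q there: h:F. ✗
f: no successors, so []<>[]q holds vacuously. ✓
h: no successors, so []<>[]q holds vacuously. ✓
Satisfying worlds: {f, h}.

2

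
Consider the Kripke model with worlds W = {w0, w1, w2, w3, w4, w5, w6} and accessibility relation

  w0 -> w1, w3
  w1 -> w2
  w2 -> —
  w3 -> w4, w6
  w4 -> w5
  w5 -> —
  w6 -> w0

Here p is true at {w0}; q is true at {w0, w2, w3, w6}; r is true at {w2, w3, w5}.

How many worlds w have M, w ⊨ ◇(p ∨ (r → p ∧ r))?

3

w0: successors {w1, w3}; p ∨ (r → p ∧ r) there: w1:T, w3:F. ✓
w1: successors {w2}; p ∨ (r → p ∧ r) there: w2:F. ✗
w2: no successors, so ◇(p ∨ (r → p ∧ r)) fails. ✗
w3: successors {w4, w6}; p ∨ (r → p ∧ r) there: w4:T, w6:T. ✓
w4: successors {w5}; p ∨ (r → p ∧ r) there: w5:F. ✗
w5: no successors, so ◇(p ∨ (r → p ∧ r)) fails. ✗
w6: successors {w0}; p ∨ (r → p ∧ r) there: w0:T. ✓
Satisfying worlds: {w0, w3, w6}.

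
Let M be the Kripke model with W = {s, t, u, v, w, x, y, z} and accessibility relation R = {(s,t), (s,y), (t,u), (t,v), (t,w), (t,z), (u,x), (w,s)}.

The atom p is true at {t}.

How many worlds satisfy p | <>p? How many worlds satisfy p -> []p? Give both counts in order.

For p | <>p:
s: p is F, <>p is T. ✓
t: p is T, <>p is F. ✓
u: p is F, <>p is F. ✗
v: p is F, <>p is F. ✗
w: p is F, <>p is F. ✗
x: p is F, <>p is F. ✗
y: p is F, <>p is F. ✗
z: p is F, <>p is F. ✗
— 2 worlds.
For p -> []p:
s: p is F, []p is F. ✓
t: p is T, []p is F. ✗
u: p is F, []p is F. ✓
v: p is F, []p is T. ✓
w: p is F, []p is F. ✓
x: p is F, []p is T. ✓
y: p is F, []p is T. ✓
z: p is F, []p is T. ✓
— 7 worlds.

2 and 7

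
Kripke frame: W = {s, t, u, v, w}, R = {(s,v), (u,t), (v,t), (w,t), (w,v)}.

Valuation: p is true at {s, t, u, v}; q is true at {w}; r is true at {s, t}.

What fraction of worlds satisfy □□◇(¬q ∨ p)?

s: successors {v}; □◇(¬q ∨ p) there: v:F. ✗
t: no successors, so □□◇(¬q ∨ p) holds vacuously. ✓
u: successors {t}; □◇(¬q ∨ p) there: t:T. ✓
v: successors {t}; □◇(¬q ∨ p) there: t:T. ✓
w: successors {t, v}; □◇(¬q ∨ p) there: t:T, v:F. ✗
That's 3 of 5 worlds, so 3/5.

3/5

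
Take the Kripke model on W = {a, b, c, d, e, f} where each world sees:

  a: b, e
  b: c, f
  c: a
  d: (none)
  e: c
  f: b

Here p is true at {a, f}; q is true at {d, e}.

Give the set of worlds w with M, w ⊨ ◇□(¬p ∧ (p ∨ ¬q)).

{a, b}

a: successors {b, e}; □(¬p ∧ (p ∨ ¬q)) there: b:F, e:T. ✓
b: successors {c, f}; □(¬p ∧ (p ∨ ¬q)) there: c:F, f:T. ✓
c: successors {a}; □(¬p ∧ (p ∨ ¬q)) there: a:F. ✗
d: no successors, so ◇□(¬p ∧ (p ∨ ¬q)) fails. ✗
e: successors {c}; □(¬p ∧ (p ∨ ¬q)) there: c:F. ✗
f: successors {b}; □(¬p ∧ (p ∨ ¬q)) there: b:F. ✗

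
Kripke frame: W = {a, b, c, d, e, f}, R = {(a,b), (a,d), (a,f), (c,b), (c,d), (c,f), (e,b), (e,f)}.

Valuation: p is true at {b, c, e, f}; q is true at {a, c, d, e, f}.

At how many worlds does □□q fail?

0

a: successors {b, d, f}; □q there: b:T, d:T, f:T. ✓
b: no successors, so □□q holds vacuously. ✓
c: successors {b, d, f}; □q there: b:T, d:T, f:T. ✓
d: no successors, so □□q holds vacuously. ✓
e: successors {b, f}; □q there: b:T, f:T. ✓
f: no successors, so □□q holds vacuously. ✓
Satisfying worlds: {a, b, c, d, e, f}.
So □□q fails at the other 0 worlds.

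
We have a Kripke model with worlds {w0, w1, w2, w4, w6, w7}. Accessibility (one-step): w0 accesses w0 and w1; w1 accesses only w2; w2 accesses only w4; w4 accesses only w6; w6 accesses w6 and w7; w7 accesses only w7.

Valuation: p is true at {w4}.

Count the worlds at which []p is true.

1

w0: successors {w0, w1}; p there: w0:F, w1:F. ✗
w1: successors {w2}; p there: w2:F. ✗
w2: successors {w4}; p there: w4:T. ✓
w4: successors {w6}; p there: w6:F. ✗
w6: successors {w6, w7}; p there: w6:F, w7:F. ✗
w7: successors {w7}; p there: w7:F. ✗
Satisfying worlds: {w2}.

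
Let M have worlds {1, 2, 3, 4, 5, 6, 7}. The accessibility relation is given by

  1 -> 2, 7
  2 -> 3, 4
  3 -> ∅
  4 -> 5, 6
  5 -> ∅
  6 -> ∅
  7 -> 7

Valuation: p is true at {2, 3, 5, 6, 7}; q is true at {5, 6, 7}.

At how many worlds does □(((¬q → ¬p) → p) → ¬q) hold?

4

1: successors {2, 7}; ((¬q → ¬p) → p) → ¬q there: 2:T, 7:F. ✗
2: successors {3, 4}; ((¬q → ¬p) → p) → ¬q there: 3:T, 4:T. ✓
3: no successors, so □(((¬q → ¬p) → p) → ¬q) holds vacuously. ✓
4: successors {5, 6}; ((¬q → ¬p) → p) → ¬q there: 5:F, 6:F. ✗
5: no successors, so □(((¬q → ¬p) → p) → ¬q) holds vacuously. ✓
6: no successors, so □(((¬q → ¬p) → p) → ¬q) holds vacuously. ✓
7: successors {7}; ((¬q → ¬p) → p) → ¬q there: 7:F. ✗
Satisfying worlds: {2, 3, 5, 6}.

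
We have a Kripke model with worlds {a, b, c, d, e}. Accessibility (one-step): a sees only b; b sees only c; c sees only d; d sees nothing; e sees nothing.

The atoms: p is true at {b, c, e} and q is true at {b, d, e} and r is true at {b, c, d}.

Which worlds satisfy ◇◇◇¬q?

∅

a: successors {b}; ◇◇¬q there: b:F. ✗
b: successors {c}; ◇◇¬q there: c:F. ✗
c: successors {d}; ◇◇¬q there: d:F. ✗
d: no successors, so ◇◇◇¬q fails. ✗
e: no successors, so ◇◇◇¬q fails. ✗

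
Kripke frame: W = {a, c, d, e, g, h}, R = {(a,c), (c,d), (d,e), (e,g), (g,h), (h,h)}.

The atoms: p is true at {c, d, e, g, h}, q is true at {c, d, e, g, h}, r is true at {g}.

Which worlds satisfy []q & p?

a: []q is T, p is F. ✗
c: []q is T, p is T. ✓
d: []q is T, p is T. ✓
e: []q is T, p is T. ✓
g: []q is T, p is T. ✓
h: []q is T, p is T. ✓

{c, d, e, g, h}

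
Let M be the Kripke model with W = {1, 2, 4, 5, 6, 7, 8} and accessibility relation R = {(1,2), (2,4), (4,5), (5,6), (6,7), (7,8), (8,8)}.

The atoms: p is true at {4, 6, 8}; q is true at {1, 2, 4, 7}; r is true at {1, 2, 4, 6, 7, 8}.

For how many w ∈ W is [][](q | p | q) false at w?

1: successors {2}; [](q | p | q) there: 2:T. ✓
2: successors {4}; [](q | p | q) there: 4:F. ✗
4: successors {5}; [](q | p | q) there: 5:T. ✓
5: successors {6}; [](q | p | q) there: 6:T. ✓
6: successors {7}; [](q | p | q) there: 7:T. ✓
7: successors {8}; [](q | p | q) there: 8:T. ✓
8: successors {8}; [](q | p | q) there: 8:T. ✓
Satisfying worlds: {1, 4, 5, 6, 7, 8}.
So [][](q | p | q) fails at the other 1 world.

1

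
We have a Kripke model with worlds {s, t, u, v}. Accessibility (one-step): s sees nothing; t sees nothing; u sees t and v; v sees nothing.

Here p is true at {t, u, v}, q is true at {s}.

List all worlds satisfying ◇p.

s: no successors, so ◇p fails. ✗
t: no successors, so ◇p fails. ✗
u: successors {t, v}; p there: t:T, v:T. ✓
v: no successors, so ◇p fails. ✗

{u}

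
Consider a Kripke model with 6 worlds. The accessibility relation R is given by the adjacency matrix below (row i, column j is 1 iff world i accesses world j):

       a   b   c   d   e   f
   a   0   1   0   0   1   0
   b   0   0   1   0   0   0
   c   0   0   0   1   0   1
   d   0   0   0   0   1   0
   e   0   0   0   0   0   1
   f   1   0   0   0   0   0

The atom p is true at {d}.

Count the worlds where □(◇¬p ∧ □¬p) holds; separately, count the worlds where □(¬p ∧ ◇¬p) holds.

For □(◇¬p ∧ □¬p):
a: successors {b, e}; ◇¬p ∧ □¬p there: b:T, e:T. ✓
b: successors {c}; ◇¬p ∧ □¬p there: c:F. ✗
c: successors {d, f}; ◇¬p ∧ □¬p there: d:T, f:T. ✓
d: successors {e}; ◇¬p ∧ □¬p there: e:T. ✓
e: successors {f}; ◇¬p ∧ □¬p there: f:T. ✓
f: successors {a}; ◇¬p ∧ □¬p there: a:T. ✓
— 5 worlds.
For □(¬p ∧ ◇¬p):
a: successors {b, e}; ¬p ∧ ◇¬p there: b:T, e:T. ✓
b: successors {c}; ¬p ∧ ◇¬p there: c:T. ✓
c: successors {d, f}; ¬p ∧ ◇¬p there: d:F, f:T. ✗
d: successors {e}; ¬p ∧ ◇¬p there: e:T. ✓
e: successors {f}; ¬p ∧ ◇¬p there: f:T. ✓
f: successors {a}; ¬p ∧ ◇¬p there: a:T. ✓
— 5 worlds.

5 and 5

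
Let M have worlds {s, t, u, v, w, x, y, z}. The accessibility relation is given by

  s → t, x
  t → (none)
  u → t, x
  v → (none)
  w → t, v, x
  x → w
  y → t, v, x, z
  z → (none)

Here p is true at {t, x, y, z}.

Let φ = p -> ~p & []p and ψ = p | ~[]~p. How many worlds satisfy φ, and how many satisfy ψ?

For p -> ~p & []p:
s: p is F, ~p & []p is T. ✓
t: p is T, ~p & []p is F. ✗
u: p is F, ~p & []p is T. ✓
v: p is F, ~p & []p is T. ✓
w: p is F, ~p & []p is F. ✓
x: p is T, ~p & []p is F. ✗
y: p is T, ~p & []p is F. ✗
z: p is T, ~p & []p is F. ✗
— 4 worlds.
For p | ~[]~p:
s: p is F, ~[]~p is T. ✓
t: p is T, ~[]~p is F. ✓
u: p is F, ~[]~p is T. ✓
v: p is F, ~[]~p is F. ✗
w: p is F, ~[]~p is T. ✓
x: p is T, ~[]~p is F. ✓
y: p is T, ~[]~p is T. ✓
z: p is T, ~[]~p is F. ✓
— 7 worlds.

4 and 7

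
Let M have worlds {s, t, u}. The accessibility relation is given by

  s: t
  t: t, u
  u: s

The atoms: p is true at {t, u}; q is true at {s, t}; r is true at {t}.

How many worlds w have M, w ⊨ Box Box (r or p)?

2

s: successors {t}; Box (r or p) there: t:T. ✓
t: successors {t, u}; Box (r or p) there: t:T, u:F. ✗
u: successors {s}; Box (r or p) there: s:T. ✓
Satisfying worlds: {s, u}.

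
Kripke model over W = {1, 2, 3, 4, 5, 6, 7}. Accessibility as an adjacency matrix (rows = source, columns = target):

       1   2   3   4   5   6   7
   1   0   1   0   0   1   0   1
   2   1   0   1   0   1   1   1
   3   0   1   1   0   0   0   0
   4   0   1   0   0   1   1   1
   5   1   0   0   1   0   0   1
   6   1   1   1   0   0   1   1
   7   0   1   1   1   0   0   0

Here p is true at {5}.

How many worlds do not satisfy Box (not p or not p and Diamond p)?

3

1: successors {2, 5, 7}; not p or not p and Diamond p there: 2:T, 5:F, 7:T. ✗
2: successors {1, 3, 5, 6, 7}; not p or not p and Diamond p there: 1:T, 3:T, 5:F, 6:T, 7:T. ✗
3: successors {2, 3}; not p or not p and Diamond p there: 2:T, 3:T. ✓
4: successors {2, 5, 6, 7}; not p or not p and Diamond p there: 2:T, 5:F, 6:T, 7:T. ✗
5: successors {1, 4, 7}; not p or not p and Diamond p there: 1:T, 4:T, 7:T. ✓
6: successors {1, 2, 3, 6, 7}; not p or not p and Diamond p there: 1:T, 2:T, 3:T, 6:T, 7:T. ✓
7: successors {2, 3, 4}; not p or not p and Diamond p there: 2:T, 3:T, 4:T. ✓
Satisfying worlds: {3, 5, 6, 7}.
So Box (not p or not p and Diamond p) fails at the other 3 worlds.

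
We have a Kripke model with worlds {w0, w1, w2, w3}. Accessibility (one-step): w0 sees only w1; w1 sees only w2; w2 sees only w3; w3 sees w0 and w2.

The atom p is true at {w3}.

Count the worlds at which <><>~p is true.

3

w0: successors {w1}; <>~p there: w1:T. ✓
w1: successors {w2}; <>~p there: w2:F. ✗
w2: successors {w3}; <>~p there: w3:T. ✓
w3: successors {w0, w2}; <>~p there: w0:T, w2:F. ✓
Satisfying worlds: {w0, w2, w3}.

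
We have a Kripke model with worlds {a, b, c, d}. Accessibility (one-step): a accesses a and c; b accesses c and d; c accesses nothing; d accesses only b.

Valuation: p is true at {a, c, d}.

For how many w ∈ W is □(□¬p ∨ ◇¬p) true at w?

2

a: successors {a, c}; □¬p ∨ ◇¬p there: a:F, c:T. ✗
b: successors {c, d}; □¬p ∨ ◇¬p there: c:T, d:T. ✓
c: no successors, so □(□¬p ∨ ◇¬p) holds vacuously. ✓
d: successors {b}; □¬p ∨ ◇¬p there: b:F. ✗
Satisfying worlds: {b, c}.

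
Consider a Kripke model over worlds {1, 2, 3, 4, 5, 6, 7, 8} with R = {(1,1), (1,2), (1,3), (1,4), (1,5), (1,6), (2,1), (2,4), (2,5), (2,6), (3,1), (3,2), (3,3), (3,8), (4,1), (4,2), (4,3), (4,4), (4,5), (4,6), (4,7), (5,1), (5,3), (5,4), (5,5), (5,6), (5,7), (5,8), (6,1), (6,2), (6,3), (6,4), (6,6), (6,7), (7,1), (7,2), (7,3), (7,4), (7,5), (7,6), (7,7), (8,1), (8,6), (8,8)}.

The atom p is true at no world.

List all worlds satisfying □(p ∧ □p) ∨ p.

∅

1: □(p ∧ □p) is F, p is F. ✗
2: □(p ∧ □p) is F, p is F. ✗
3: □(p ∧ □p) is F, p is F. ✗
4: □(p ∧ □p) is F, p is F. ✗
5: □(p ∧ □p) is F, p is F. ✗
6: □(p ∧ □p) is F, p is F. ✗
7: □(p ∧ □p) is F, p is F. ✗
8: □(p ∧ □p) is F, p is F. ✗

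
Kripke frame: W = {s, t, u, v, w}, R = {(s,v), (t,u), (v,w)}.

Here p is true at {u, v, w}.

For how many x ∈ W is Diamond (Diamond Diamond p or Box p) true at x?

3

s: successors {v}; Diamond Diamond p or Box p there: v:T. ✓
t: successors {u}; Diamond Diamond p or Box p there: u:T. ✓
u: no successors, so Diamond (Diamond Diamond p or Box p) fails. ✗
v: successors {w}; Diamond Diamond p or Box p there: w:T. ✓
w: no successors, so Diamond (Diamond Diamond p or Box p) fails. ✗
Satisfying worlds: {s, t, v}.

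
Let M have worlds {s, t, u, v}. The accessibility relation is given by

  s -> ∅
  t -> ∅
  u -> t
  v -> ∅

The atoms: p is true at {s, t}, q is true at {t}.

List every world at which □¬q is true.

{s, t, v}

s: no successors, so □¬q holds vacuously. ✓
t: no successors, so □¬q holds vacuously. ✓
u: successors {t}; ¬q there: t:F. ✗
v: no successors, so □¬q holds vacuously. ✓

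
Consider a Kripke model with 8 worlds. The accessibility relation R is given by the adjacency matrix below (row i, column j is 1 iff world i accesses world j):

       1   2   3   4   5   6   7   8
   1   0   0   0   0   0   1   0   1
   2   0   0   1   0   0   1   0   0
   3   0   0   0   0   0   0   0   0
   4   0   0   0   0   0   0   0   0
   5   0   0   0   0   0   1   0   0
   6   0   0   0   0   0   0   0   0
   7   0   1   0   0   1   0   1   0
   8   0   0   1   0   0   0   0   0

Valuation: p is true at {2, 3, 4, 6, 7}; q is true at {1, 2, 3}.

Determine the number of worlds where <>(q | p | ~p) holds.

1: successors {6, 8}; q | p | ~p there: 6:T, 8:T. ✓
2: successors {3, 6}; q | p | ~p there: 3:T, 6:T. ✓
3: no successors, so <>(q | p | ~p) fails. ✗
4: no successors, so <>(q | p | ~p) fails. ✗
5: successors {6}; q | p | ~p there: 6:T. ✓
6: no successors, so <>(q | p | ~p) fails. ✗
7: successors {2, 5, 7}; q | p | ~p there: 2:T, 5:T, 7:T. ✓
8: successors {3}; q | p | ~p there: 3:T. ✓
Satisfying worlds: {1, 2, 5, 7, 8}.

5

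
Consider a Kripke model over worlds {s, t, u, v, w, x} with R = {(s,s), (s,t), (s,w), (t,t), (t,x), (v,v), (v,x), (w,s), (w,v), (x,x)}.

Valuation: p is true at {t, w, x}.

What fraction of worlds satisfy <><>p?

s: successors {s, t, w}; <>p there: s:T, t:T, w:F. ✓
t: successors {t, x}; <>p there: t:T, x:T. ✓
u: no successors, so <><>p fails. ✗
v: successors {v, x}; <>p there: v:T, x:T. ✓
w: successors {s, v}; <>p there: s:T, v:T. ✓
x: successors {x}; <>p there: x:T. ✓
That's 5 of 6 worlds, so 5/6.

5/6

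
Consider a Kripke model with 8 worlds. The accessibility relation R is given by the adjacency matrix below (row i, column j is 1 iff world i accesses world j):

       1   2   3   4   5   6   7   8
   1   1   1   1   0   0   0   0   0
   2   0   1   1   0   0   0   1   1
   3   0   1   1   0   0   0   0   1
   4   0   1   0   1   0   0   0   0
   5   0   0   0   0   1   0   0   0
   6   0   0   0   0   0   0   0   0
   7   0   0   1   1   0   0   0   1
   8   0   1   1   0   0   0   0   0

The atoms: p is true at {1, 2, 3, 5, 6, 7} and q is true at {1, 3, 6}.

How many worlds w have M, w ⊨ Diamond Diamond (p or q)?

7

1: successors {1, 2, 3}; Diamond (p or q) there: 1:T, 2:T, 3:T. ✓
2: successors {2, 3, 7, 8}; Diamond (p or q) there: 2:T, 3:T, 7:T, 8:T. ✓
3: successors {2, 3, 8}; Diamond (p or q) there: 2:T, 3:T, 8:T. ✓
4: successors {2, 4}; Diamond (p or q) there: 2:T, 4:T. ✓
5: successors {5}; Diamond (p or q) there: 5:T. ✓
6: no successors, so Diamond Diamond (p or q) fails. ✗
7: successors {3, 4, 8}; Diamond (p or q) there: 3:T, 4:T, 8:T. ✓
8: successors {2, 3}; Diamond (p or q) there: 2:T, 3:T. ✓
Satisfying worlds: {1, 2, 3, 4, 5, 7, 8}.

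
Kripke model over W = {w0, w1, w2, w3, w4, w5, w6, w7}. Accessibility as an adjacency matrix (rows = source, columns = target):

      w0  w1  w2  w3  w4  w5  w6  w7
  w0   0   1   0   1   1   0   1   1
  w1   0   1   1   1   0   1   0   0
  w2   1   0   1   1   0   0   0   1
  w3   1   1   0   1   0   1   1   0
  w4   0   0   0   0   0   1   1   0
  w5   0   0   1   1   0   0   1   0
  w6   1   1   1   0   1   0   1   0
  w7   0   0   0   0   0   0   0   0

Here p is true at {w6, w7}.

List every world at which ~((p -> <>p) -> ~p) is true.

{w6}

w0: (p -> <>p) -> ~p is T. ✗
w1: (p -> <>p) -> ~p is T. ✗
w2: (p -> <>p) -> ~p is T. ✗
w3: (p -> <>p) -> ~p is T. ✗
w4: (p -> <>p) -> ~p is T. ✗
w5: (p -> <>p) -> ~p is T. ✗
w6: (p -> <>p) -> ~p is F. ✓
w7: (p -> <>p) -> ~p is T. ✗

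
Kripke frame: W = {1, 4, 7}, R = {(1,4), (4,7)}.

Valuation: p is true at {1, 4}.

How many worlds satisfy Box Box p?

1: successors {4}; Box p there: 4:F. ✗
4: successors {7}; Box p there: 7:T. ✓
7: no successors, so Box Box p holds vacuously. ✓
Satisfying worlds: {4, 7}.

2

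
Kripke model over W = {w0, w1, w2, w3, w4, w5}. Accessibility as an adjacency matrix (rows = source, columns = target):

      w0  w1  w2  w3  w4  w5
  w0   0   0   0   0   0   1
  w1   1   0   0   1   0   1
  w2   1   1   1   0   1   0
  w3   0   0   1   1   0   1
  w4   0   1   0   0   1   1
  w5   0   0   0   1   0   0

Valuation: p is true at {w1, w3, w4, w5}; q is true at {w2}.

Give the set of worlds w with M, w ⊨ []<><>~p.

w0: successors {w5}; <><>~p there: w5:T. ✓
w1: successors {w0, w3, w5}; <><>~p there: w0:F, w3:T, w5:T. ✗
w2: successors {w0, w1, w2, w4}; <><>~p there: w0:F, w1:T, w2:T, w4:T. ✗
w3: successors {w2, w3, w5}; <><>~p there: w2:T, w3:T, w5:T. ✓
w4: successors {w1, w4, w5}; <><>~p there: w1:T, w4:T, w5:T. ✓
w5: successors {w3}; <><>~p there: w3:T. ✓

{w0, w3, w4, w5}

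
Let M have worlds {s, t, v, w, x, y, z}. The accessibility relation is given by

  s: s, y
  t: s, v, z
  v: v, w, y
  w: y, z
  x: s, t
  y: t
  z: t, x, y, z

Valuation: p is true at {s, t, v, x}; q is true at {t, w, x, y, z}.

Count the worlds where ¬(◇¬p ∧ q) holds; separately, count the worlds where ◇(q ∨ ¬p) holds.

For ¬(◇¬p ∧ q):
s: ◇¬p ∧ q is F. ✓
t: ◇¬p ∧ q is T. ✗
v: ◇¬p ∧ q is F. ✓
w: ◇¬p ∧ q is T. ✗
x: ◇¬p ∧ q is F. ✓
y: ◇¬p ∧ q is F. ✓
z: ◇¬p ∧ q is T. ✗
— 4 worlds.
For ◇(q ∨ ¬p):
s: successors {s, y}; q ∨ ¬p there: s:F, y:T. ✓
t: successors {s, v, z}; q ∨ ¬p there: s:F, v:F, z:T. ✓
v: successors {v, w, y}; q ∨ ¬p there: v:F, w:T, y:T. ✓
w: successors {y, z}; q ∨ ¬p there: y:T, z:T. ✓
x: successors {s, t}; q ∨ ¬p there: s:F, t:T. ✓
y: successors {t}; q ∨ ¬p there: t:T. ✓
z: successors {t, x, y, z}; q ∨ ¬p there: t:T, x:T, y:T, z:T. ✓
— 7 worlds.

4 and 7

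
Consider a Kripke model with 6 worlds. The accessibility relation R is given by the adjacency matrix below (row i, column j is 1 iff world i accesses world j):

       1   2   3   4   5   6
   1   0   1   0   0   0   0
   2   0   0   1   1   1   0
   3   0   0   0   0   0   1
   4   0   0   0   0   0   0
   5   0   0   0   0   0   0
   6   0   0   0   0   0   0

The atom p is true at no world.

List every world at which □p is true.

{4, 5, 6}

1: successors {2}; p there: 2:F. ✗
2: successors {3, 4, 5}; p there: 3:F, 4:F, 5:F. ✗
3: successors {6}; p there: 6:F. ✗
4: no successors, so □p holds vacuously. ✓
5: no successors, so □p holds vacuously. ✓
6: no successors, so □p holds vacuously. ✓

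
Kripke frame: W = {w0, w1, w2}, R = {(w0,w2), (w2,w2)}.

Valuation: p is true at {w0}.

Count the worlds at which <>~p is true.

2

w0: successors {w2}; ~p there: w2:T. ✓
w1: no successors, so <>~p fails. ✗
w2: successors {w2}; ~p there: w2:T. ✓
Satisfying worlds: {w0, w2}.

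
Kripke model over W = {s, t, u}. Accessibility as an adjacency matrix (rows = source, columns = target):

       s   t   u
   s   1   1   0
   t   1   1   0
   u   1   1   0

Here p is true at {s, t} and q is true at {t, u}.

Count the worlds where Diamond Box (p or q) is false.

0

s: successors {s, t}; Box (p or q) there: s:T, t:T. ✓
t: successors {s, t}; Box (p or q) there: s:T, t:T. ✓
u: successors {s, t}; Box (p or q) there: s:T, t:T. ✓
Satisfying worlds: {s, t, u}.
So Diamond Box (p or q) fails at the other 0 worlds.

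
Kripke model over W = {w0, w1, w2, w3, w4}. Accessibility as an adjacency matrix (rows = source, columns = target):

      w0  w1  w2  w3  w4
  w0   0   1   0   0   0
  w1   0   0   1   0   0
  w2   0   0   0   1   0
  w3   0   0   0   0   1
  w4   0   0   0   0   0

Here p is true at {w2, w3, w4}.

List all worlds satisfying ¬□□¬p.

{w0, w1, w2}

w0: □□¬p is F. ✓
w1: □□¬p is F. ✓
w2: □□¬p is F. ✓
w3: □□¬p is T. ✗
w4: □□¬p is T. ✗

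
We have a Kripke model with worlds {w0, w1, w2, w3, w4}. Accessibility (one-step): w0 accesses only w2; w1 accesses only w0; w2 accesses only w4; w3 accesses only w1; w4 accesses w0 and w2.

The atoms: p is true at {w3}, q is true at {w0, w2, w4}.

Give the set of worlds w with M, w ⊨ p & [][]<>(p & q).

w0: p is F, [][]<>(p & q) is F. ✗
w1: p is F, [][]<>(p & q) is F. ✗
w2: p is F, [][]<>(p & q) is F. ✗
w3: p is T, [][]<>(p & q) is F. ✗
w4: p is F, [][]<>(p & q) is F. ✗

∅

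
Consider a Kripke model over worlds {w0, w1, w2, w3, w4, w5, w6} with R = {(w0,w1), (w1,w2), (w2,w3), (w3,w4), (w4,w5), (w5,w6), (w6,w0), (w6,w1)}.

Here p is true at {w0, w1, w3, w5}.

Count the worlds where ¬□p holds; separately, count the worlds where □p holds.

For ¬□p:
w0: □p is T. ✗
w1: □p is F. ✓
w2: □p is T. ✗
w3: □p is F. ✓
w4: □p is T. ✗
w5: □p is F. ✓
w6: □p is T. ✗
— 3 worlds.
For □p:
w0: successors {w1}; p there: w1:T. ✓
w1: successors {w2}; p there: w2:F. ✗
w2: successors {w3}; p there: w3:T. ✓
w3: successors {w4}; p there: w4:F. ✗
w4: successors {w5}; p there: w5:T. ✓
w5: successors {w6}; p there: w6:F. ✗
w6: successors {w0, w1}; p there: w0:T, w1:T. ✓
— 4 worlds.

3 and 4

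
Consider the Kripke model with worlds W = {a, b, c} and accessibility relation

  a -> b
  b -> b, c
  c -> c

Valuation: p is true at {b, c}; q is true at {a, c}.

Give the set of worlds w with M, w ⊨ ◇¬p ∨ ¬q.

{b}

a: ◇¬p is F, ¬q is F. ✗
b: ◇¬p is F, ¬q is T. ✓
c: ◇¬p is F, ¬q is F. ✗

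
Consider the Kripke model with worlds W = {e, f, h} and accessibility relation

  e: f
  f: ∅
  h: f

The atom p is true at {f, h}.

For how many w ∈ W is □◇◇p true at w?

e: successors {f}; ◇◇p there: f:F. ✗
f: no successors, so □◇◇p holds vacuously. ✓
h: successors {f}; ◇◇p there: f:F. ✗
Satisfying worlds: {f}.

1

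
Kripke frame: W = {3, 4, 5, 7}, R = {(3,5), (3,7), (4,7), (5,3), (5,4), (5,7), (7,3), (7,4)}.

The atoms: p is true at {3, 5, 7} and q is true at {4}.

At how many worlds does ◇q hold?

2

3: successors {5, 7}; q there: 5:F, 7:F. ✗
4: successors {7}; q there: 7:F. ✗
5: successors {3, 4, 7}; q there: 3:F, 4:T, 7:F. ✓
7: successors {3, 4}; q there: 3:F, 4:T. ✓
Satisfying worlds: {5, 7}.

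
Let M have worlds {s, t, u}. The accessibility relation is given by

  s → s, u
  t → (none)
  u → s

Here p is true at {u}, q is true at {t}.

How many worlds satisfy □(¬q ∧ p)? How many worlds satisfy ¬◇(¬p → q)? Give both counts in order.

1 and 2

For □(¬q ∧ p):
s: successors {s, u}; ¬q ∧ p there: s:F, u:T. ✗
t: no successors, so □(¬q ∧ p) holds vacuously. ✓
u: successors {s}; ¬q ∧ p there: s:F. ✗
— 1 world.
For ¬◇(¬p → q):
s: ◇(¬p → q) is T. ✗
t: ◇(¬p → q) is F. ✓
u: ◇(¬p → q) is F. ✓
— 2 worlds.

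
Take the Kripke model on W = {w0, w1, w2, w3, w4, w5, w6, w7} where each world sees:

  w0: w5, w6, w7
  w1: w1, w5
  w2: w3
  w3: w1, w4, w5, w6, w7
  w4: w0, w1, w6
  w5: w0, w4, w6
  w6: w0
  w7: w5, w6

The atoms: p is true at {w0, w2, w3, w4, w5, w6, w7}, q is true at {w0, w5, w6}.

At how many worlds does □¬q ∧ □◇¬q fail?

w0: □¬q is F, □◇¬q is F. ✗
w1: □¬q is F, □◇¬q is T. ✗
w2: □¬q is T, □◇¬q is T. ✓
w3: □¬q is F, □◇¬q is F. ✗
w4: □¬q is F, □◇¬q is F. ✗
w5: □¬q is F, □◇¬q is F. ✗
w6: □¬q is F, □◇¬q is T. ✗
w7: □¬q is F, □◇¬q is F. ✗
Satisfying worlds: {w2}.
So □¬q ∧ □◇¬q fails at the other 7 worlds.

7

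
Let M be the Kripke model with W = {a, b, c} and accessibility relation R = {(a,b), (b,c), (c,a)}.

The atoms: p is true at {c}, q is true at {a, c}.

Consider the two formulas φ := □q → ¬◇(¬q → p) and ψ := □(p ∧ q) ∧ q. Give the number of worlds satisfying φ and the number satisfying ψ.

1 and 0

For □q → ¬◇(¬q → p):
a: □q is F, ¬◇(¬q → p) is T. ✓
b: □q is T, ¬◇(¬q → p) is F. ✗
c: □q is T, ¬◇(¬q → p) is F. ✗
— 1 world.
For □(p ∧ q) ∧ q:
a: □(p ∧ q) is F, q is T. ✗
b: □(p ∧ q) is T, q is F. ✗
c: □(p ∧ q) is F, q is T. ✗
— 0 worlds.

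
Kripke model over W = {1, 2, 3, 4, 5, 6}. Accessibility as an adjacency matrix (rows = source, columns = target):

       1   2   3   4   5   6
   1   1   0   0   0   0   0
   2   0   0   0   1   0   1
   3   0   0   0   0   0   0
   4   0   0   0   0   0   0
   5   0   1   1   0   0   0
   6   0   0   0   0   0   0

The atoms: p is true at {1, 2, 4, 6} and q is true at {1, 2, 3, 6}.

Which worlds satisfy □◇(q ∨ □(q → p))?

{1, 3, 4, 6}

1: successors {1}; ◇(q ∨ □(q → p)) there: 1:T. ✓
2: successors {4, 6}; ◇(q ∨ □(q → p)) there: 4:F, 6:F. ✗
3: no successors, so □◇(q ∨ □(q → p)) holds vacuously. ✓
4: no successors, so □◇(q ∨ □(q → p)) holds vacuously. ✓
5: successors {2, 3}; ◇(q ∨ □(q → p)) there: 2:T, 3:F. ✗
6: no successors, so □◇(q ∨ □(q → p)) holds vacuously. ✓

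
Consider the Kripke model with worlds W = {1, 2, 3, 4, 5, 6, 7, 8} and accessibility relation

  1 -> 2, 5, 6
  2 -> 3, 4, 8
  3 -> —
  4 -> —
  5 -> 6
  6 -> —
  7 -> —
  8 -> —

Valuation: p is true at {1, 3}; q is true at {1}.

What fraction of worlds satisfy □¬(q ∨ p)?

7/8

1: successors {2, 5, 6}; ¬(q ∨ p) there: 2:T, 5:T, 6:T. ✓
2: successors {3, 4, 8}; ¬(q ∨ p) there: 3:F, 4:T, 8:T. ✗
3: no successors, so □¬(q ∨ p) holds vacuously. ✓
4: no successors, so □¬(q ∨ p) holds vacuously. ✓
5: successors {6}; ¬(q ∨ p) there: 6:T. ✓
6: no successors, so □¬(q ∨ p) holds vacuously. ✓
7: no successors, so □¬(q ∨ p) holds vacuously. ✓
8: no successors, so □¬(q ∨ p) holds vacuously. ✓
That's 7 of 8 worlds, so 7/8.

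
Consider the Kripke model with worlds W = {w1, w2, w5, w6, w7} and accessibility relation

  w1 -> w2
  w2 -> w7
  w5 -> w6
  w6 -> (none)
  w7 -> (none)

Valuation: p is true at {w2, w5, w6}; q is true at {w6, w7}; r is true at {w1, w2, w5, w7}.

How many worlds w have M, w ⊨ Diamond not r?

w1: successors {w2}; not r there: w2:F. ✗
w2: successors {w7}; not r there: w7:F. ✗
w5: successors {w6}; not r there: w6:T. ✓
w6: no successors, so Diamond not r fails. ✗
w7: no successors, so Diamond not r fails. ✗
Satisfying worlds: {w5}.

1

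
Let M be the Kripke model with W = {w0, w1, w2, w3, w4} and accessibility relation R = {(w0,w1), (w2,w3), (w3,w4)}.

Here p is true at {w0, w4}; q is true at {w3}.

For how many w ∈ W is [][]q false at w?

1

w0: successors {w1}; []q there: w1:T. ✓
w1: no successors, so [][]q holds vacuously. ✓
w2: successors {w3}; []q there: w3:F. ✗
w3: successors {w4}; []q there: w4:T. ✓
w4: no successors, so [][]q holds vacuously. ✓
Satisfying worlds: {w0, w1, w3, w4}.
So [][]q fails at the other 1 world.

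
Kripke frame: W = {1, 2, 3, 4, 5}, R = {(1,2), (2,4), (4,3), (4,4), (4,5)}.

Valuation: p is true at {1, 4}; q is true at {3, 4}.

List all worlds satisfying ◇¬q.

{1, 4}

1: successors {2}; ¬q there: 2:T. ✓
2: successors {4}; ¬q there: 4:F. ✗
3: no successors, so ◇¬q fails. ✗
4: successors {3, 4, 5}; ¬q there: 3:F, 4:F, 5:T. ✓
5: no successors, so ◇¬q fails. ✗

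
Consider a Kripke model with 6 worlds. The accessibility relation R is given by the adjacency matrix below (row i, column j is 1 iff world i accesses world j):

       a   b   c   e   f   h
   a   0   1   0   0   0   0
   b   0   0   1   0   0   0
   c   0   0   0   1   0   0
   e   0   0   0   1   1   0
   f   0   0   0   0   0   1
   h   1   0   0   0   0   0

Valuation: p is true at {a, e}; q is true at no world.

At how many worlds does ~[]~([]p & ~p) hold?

a: []~([]p & ~p) is T. ✗
b: []~([]p & ~p) is F. ✓
c: []~([]p & ~p) is T. ✗
e: []~([]p & ~p) is T. ✗
f: []~([]p & ~p) is F. ✓
h: []~([]p & ~p) is T. ✗
Satisfying worlds: {b, f}.

2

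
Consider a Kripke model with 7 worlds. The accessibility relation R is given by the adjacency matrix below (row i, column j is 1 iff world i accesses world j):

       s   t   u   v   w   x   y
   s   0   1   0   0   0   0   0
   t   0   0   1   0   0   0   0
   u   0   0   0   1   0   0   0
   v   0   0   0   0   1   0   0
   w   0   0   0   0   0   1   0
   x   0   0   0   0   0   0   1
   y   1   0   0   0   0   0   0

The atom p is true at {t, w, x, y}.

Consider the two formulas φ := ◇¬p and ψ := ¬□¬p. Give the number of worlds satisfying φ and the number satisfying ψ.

For ◇¬p:
s: successors {t}; ¬p there: t:F. ✗
t: successors {u}; ¬p there: u:T. ✓
u: successors {v}; ¬p there: v:T. ✓
v: successors {w}; ¬p there: w:F. ✗
w: successors {x}; ¬p there: x:F. ✗
x: successors {y}; ¬p there: y:F. ✗
y: successors {s}; ¬p there: s:T. ✓
— 3 worlds.
For ¬□¬p:
s: □¬p is F. ✓
t: □¬p is T. ✗
u: □¬p is T. ✗
v: □¬p is F. ✓
w: □¬p is F. ✓
x: □¬p is F. ✓
y: □¬p is T. ✗
— 4 worlds.

3 and 4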